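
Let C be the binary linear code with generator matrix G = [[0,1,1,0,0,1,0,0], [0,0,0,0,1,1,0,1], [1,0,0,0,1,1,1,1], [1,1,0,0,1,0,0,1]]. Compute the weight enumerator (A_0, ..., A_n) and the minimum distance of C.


Weight distribution: A_0 = 1, A_2 = 3, A_3 = 4, A_4 = 3, A_5 = 4, A_6 = 1. Minimum distance d = 2.

Enumerate all 2^4 = 16 messages m ∈ F_2^4.
For each, compute codeword c = mG in F_2^8, then tally its weight.
  m = 0000 → c = 00000000, weight = 0.
  m = 1000 → c = 01100100, weight = 3.
  m = 0100 → c = 00001101, weight = 3.
  m = 1100 → c = 01101001, weight = 4.
  m = 0010 → c = 10001111, weight = 5.
  m = 1010 → c = 11101011, weight = 6.
  m = 0110 → c = 10000010, weight = 2.
  m = 1110 → c = 11100110, weight = 5.
  m = 0001 → c = 11001001, weight = 4.
  m = 1001 → c = 10101101, weight = 5.
  m = 0101 → c = 11000100, weight = 3.
  m = 1101 → c = 10100000, weight = 2.
  m = 0011 → c = 01000110, weight = 3.
  m = 1011 → c = 00100010, weight = 2.
  m = 0111 → c = 01001011, weight = 4.
  m = 1111 → c = 00101111, weight = 5.
Tally weights:
  weight 0: 1 codewords.
  weight 2: 3 codewords.
  weight 3: 4 codewords.
  weight 4: 3 codewords.
  weight 5: 4 codewords.
  weight 6: 1 codewords.
Minimum distance d = smallest w > 0 with A_w > 0 = 2.
Sanity: Σ A_w = 16 = 2^4 = 16 ✓.


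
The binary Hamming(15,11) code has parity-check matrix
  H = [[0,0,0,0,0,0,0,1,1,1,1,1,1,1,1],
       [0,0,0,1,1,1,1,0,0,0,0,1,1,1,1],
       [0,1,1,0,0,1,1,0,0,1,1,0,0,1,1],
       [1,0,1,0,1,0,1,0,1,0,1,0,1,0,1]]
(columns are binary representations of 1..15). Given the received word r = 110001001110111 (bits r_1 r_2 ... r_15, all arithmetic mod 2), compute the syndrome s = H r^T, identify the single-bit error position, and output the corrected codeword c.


s = (0, 0, 0, 1)^T, error position = 1, corrected codeword c = 010001001110111

Compute s = H r^T mod 2 one row at a time:
  s_1 = 0 + 1 + 1 + 1 + 0 + 1 + 1 + 1 = 6 ≡ 0 (mod 2).
  s_2 = 0 + 0 + 1 + 0 + 0 + 1 + 1 + 1 = 4 ≡ 0 (mod 2).
  s_3 = 1 + 0 + 1 + 0 + 1 + 1 + 1 + 1 = 6 ≡ 0 (mod 2).
  s_4 = 1 + 0 + 0 + 0 + 1 + 1 + 1 + 1 = 5 ≡ 1 (mod 2).
s = (0, 0, 0, 1)^T — this equals column 1 of H (binary 0001), so error is at position 1.
Correct: flip bit 1 of r = 110001001110111 to get c = 010001001110111.


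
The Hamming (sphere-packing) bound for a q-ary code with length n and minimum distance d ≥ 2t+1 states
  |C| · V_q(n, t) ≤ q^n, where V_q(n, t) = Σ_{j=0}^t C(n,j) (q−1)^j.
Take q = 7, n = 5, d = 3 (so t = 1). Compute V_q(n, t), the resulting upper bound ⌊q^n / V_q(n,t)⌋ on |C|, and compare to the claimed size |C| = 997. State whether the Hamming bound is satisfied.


V_q(n, t) = 31, q^n = 16807, Hamming bound = 542, |C| = 997 > bound (violated).

Step 1: Compute V_q(n, t) = Σ_{j=0}^1 C(n, j) (q−1)^j.
  j = 0: C(5,0)·(6)^0 = 1·1 = 1.
  j = 1: C(5,1)·(6)^1 = 5·6 = 30.
  V_q(n, t) = 1 + 30 = 31.
Step 2: q^n = 7^5 = 16807.
Step 3: Hamming bound ⌊q^n / V_q(n,t)⌋ = ⌊16807/31⌋ = 542.
Step 4: Compare |C| = 997 to 542: violated.
The claimed |C| lies above the Hamming bound, so no 7-ary code of length 5 with d ≥ 3 can have 997 codewords.


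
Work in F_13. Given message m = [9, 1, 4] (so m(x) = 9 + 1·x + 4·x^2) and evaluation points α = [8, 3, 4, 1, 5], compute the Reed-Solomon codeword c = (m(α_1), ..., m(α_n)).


c = [0, 9, 12, 1, 10]

Message polynomial: m(x) = 9 + 1·x + 4·x^2 (mod 13).
For each evaluation point α_i, compute m(α_i) mod 13:
  α_1 = 8: Horner steps 4 → 7 → 0, so m(8) = 0.
  α_2 = 3: Horner steps 4 → 0 → 9, so m(3) = 9.
  α_3 = 4: Horner steps 4 → 4 → 12, so m(4) = 12.
  α_4 = 1: Horner steps 4 → 5 → 1, so m(1) = 1.
  α_5 = 5: Horner steps 4 → 8 → 10, so m(5) = 10.
Codeword c = [0, 9, 12, 1, 10] ∈ F_13^5.


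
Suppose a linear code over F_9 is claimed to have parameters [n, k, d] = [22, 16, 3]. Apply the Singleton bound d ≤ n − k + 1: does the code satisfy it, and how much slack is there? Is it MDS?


Singleton RHS = n − k + 1 = 7, slack = 4, bound satisfied, not MDS.

Singleton bound: d ≤ n − k + 1.
Here n = 22, k = 16, so n − k + 1 = 7.
Given d = 3, check d ≤ 7: YES.
Slack = (n − k + 1) − d = 4.
The code is NOT MDS (slack = 4 > 0).
Description: the claimed parameters are [22, 16, 3]_9; such a code would be non-MDS.


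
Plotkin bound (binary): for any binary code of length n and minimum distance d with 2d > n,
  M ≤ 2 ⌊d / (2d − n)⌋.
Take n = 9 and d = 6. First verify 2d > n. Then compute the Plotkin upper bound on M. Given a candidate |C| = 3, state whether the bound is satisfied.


Plotkin bound M ≤ 4; given |C| = 3 ≤ bound (satisfied).

Check applicability: 2d = 12, n = 9.
2d − n = 3 > 0, so Plotkin applies.
Compute d/(2d−n) = 6/3 ≈ 2.0000.
⌊d/(2d−n)⌋ = 2.
Plotkin bound: M ≤ 2·2 = 4.
Given |C| = 3, check: satisfied.
This |C| is below the Plotkin bound.


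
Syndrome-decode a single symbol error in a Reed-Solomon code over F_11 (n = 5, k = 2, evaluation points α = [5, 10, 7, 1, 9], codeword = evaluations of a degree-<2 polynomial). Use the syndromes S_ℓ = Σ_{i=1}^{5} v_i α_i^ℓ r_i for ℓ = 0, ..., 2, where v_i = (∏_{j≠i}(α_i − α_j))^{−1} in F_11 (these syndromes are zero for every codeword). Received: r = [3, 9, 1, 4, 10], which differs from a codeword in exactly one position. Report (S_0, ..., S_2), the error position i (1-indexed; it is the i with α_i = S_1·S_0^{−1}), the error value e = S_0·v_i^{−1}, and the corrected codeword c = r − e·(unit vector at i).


S = (8, 8, 8), error at position 4, error magnitude e = 8, c = [3, 9, 1, 7, 10].

Step 1: column multipliers v_i = (∏_{j≠i}(α_i − α_j))^{−1} mod 11.
  i = 1 (α = 5): (5−10)(5−7)(5−1)(5−9) = (−5)·(−2)·4·(−4) = −160 ≡ 5, so v_1 = 5^{−1} = 9 (mod 11).
  i = 2 (α = 10): (10−5)(10−7)(10−1)(10−9) = 5·3·9·1 = 135 ≡ 3, so v_2 = 3^{−1} = 4 (mod 11).
  i = 3 (α = 7): (7−5)(7−10)(7−1)(7−9) = 2·(−3)·6·(−2) = 72 ≡ 6, so v_3 = 6^{−1} = 2 (mod 11).
  i = 4 (α = 1): (1−5)(1−10)(1−7)(1−9) = (−4)·(−9)·(−6)·(−8) = 1728 ≡ 1, so v_4 = 1^{−1} = 1 (mod 11).
  i = 5 (α = 9): (9−5)(9−10)(9−7)(9−1) = 4·(−1)·2·8 = −64 ≡ 2, so v_5 = 2^{−1} = 6 (mod 11).
  v = [9, 4, 2, 1, 6].
Step 2: syndromes of r = [3, 9, 1, 4, 10] (all sums mod 11).
  S_0 = Σ v_i r_i = 9·3 + 4·9 + 2·1 + 1·4 + 6·10 = 129 ≡ 8.
  S_1 = Σ v_i α_i r_i = 9·5·3 + 4·10·9 + 2·7·1 + 1·1·4 + 6·9·10 = 1053 ≡ 8.
  α_i^2 mod 11 = [3, 1, 5, 1, 4].
  S_2 = Σ v_i α_i^2 r_i = 9·3·3 + 4·1·9 + 2·5·1 + 1·1·4 + 6·4·10 = 371 ≡ 8.
  S = (8, 8, 8) ≠ 0, so r is not a codeword (an error is present).
Step 3: locate the error. For a single error e at position i, S_ℓ = v_i·e·α_i^ℓ, so α_err = S_1/S_0.
  S_0^{−1} = 8^{−1} = 7 (mod 11), so α_err = 8·7 = 56 ≡ 1 = α_4. Error position i = 4.
  Consistency check: S_2/S_1 = 8·7 = 56 ≡ 1 = α_err ✓ (single-error assumption holds).
Step 4: error magnitude e = S_0/v_4 = S_0·∏_{j≠4}(α_4 − α_j) = 8·1 = 8 ≡ 8 (mod 11).
Step 5: correct position 4: c_4 = r_4 − e = 4 − 8 ≡ 7 (mod 11). Hence c = [3, 9, 1, 7, 10].
  Check: interpolating c through the α_i gives m(x) = 8 + 10·x (degree < 2) with m(α_i) = c_i for every i, so c is indeed a codeword.


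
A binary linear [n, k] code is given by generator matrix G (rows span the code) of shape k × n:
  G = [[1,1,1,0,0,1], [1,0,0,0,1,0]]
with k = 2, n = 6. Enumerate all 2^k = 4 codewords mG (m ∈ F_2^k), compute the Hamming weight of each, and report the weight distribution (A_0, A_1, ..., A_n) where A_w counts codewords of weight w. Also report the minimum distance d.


Weight distribution: A_0 = 1, A_2 = 1, A_4 = 2. Minimum distance d = 2.

Enumerate all 2^2 = 4 messages m ∈ F_2^2.
For each, compute codeword c = mG in F_2^6, then tally its weight.
  m = 00 → c = 000000, weight = 0.
  m = 10 → c = 111001, weight = 4.
  m = 01 → c = 100010, weight = 2.
  m = 11 → c = 011011, weight = 4.
Tally weights:
  weight 0: 1 codewords.
  weight 2: 1 codewords.
  weight 4: 2 codewords.
Minimum distance d = smallest w > 0 with A_w > 0 = 2.
Sanity: Σ A_w = 4 = 2^2 = 4 ✓.


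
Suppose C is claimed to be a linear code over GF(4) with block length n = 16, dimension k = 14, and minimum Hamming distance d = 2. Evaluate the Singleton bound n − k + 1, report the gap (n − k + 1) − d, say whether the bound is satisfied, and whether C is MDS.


Singleton RHS = n − k + 1 = 3, slack = 1, bound satisfied, not MDS.

Singleton bound: d ≤ n − k + 1.
Here n = 16, k = 14, so n − k + 1 = 3.
Given d = 2, check d ≤ 3: YES.
Slack = (n − k + 1) − d = 1.
The code is NOT MDS (slack = 1 > 0).
Description: the claimed parameters are [16, 14, 2]_4; such a code would be non-MDS.


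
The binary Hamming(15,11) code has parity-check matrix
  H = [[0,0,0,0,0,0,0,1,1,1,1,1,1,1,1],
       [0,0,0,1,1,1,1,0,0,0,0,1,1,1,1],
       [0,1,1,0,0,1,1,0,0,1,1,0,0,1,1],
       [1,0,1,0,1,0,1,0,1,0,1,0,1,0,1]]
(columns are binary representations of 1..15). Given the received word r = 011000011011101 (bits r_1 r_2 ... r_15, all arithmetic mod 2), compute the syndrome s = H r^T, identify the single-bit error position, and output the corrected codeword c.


s = (0, 1, 0, 1)^T, error position = 5, corrected codeword c = 011010011011101

Compute s = H r^T mod 2 one row at a time:
  s_1 = 1 + 1 + 0 + 1 + 1 + 1 + 0 + 1 = 6 ≡ 0 (mod 2).
  s_2 = 0 + 0 + 0 + 0 + 1 + 1 + 0 + 1 = 3 ≡ 1 (mod 2).
  s_3 = 1 + 1 + 0 + 0 + 0 + 1 + 0 + 1 = 4 ≡ 0 (mod 2).
  s_4 = 0 + 1 + 0 + 0 + 1 + 1 + 1 + 1 = 5 ≡ 1 (mod 2).
s = (0, 1, 0, 1)^T — this equals column 5 of H (binary 0101), so error is at position 5.
Correct: flip bit 5 of r = 011000011011101 to get c = 011010011011101.


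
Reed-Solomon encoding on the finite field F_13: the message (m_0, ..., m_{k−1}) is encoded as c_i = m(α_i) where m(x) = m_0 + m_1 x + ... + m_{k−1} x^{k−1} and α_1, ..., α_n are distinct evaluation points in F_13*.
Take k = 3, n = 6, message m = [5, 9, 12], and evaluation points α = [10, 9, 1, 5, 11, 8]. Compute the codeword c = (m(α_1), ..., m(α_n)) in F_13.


c = [8, 5, 0, 12, 9, 0]

Message polynomial: m(x) = 5 + 9·x + 12·x^2 (mod 13).
For each evaluation point α_i, compute m(α_i) mod 13:
  α_1 = 10: Horner steps 12 → 12 → 8, so m(10) = 8.
  α_2 = 9: Horner steps 12 → 0 → 5, so m(9) = 5.
  α_3 = 1: Horner steps 12 → 8 → 0, so m(1) = 0.
  α_4 = 5: Horner steps 12 → 4 → 12, so m(5) = 12.
  α_5 = 11: Horner steps 12 → 11 → 9, so m(11) = 9.
  α_6 = 8: Horner steps 12 → 1 → 0, so m(8) = 0.
Codeword c = [8, 5, 0, 12, 9, 0] ∈ F_13^6.


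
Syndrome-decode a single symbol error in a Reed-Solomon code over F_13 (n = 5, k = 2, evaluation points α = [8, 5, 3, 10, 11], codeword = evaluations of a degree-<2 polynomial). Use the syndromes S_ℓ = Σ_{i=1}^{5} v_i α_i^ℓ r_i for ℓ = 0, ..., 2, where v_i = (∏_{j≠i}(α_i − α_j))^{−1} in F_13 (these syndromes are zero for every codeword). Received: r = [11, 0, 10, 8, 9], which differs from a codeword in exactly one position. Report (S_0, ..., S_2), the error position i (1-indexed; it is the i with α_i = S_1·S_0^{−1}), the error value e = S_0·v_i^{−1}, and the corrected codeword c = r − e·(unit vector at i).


S = (9, 12, 3), error at position 4, error magnitude e = 7, c = [11, 0, 10, 1, 9].

Step 1: column multipliers v_i = (∏_{j≠i}(α_i − α_j))^{−1} mod 13.
  i = 1 (α = 8): (8−5)(8−3)(8−10)(8−11) = 3·5·(−2)·(−3) = 90 ≡ 12, so v_1 = 12^{−1} = 12 (mod 13).
  i = 2 (α = 5): (5−8)(5−3)(5−10)(5−11) = (−3)·2·(−5)·(−6) = −180 ≡ 2, so v_2 = 2^{−1} = 7 (mod 13).
  i = 3 (α = 3): (3−8)(3−5)(3−10)(3−11) = (−5)·(−2)·(−7)·(−8) = 560 ≡ 1, so v_3 = 1^{−1} = 1 (mod 13).
  i = 4 (α = 10): (10−8)(10−5)(10−3)(10−11) = 2·5·7·(−1) = −70 ≡ 8, so v_4 = 8^{−1} = 5 (mod 13).
  i = 5 (α = 11): (11−8)(11−5)(11−3)(11−10) = 3·6·8·1 = 144 ≡ 1, so v_5 = 1^{−1} = 1 (mod 13).
  v = [12, 7, 1, 5, 1].
Step 2: syndromes of r = [11, 0, 10, 8, 9] (all sums mod 13).
  S_0 = Σ v_i r_i = 12·11 + 7·0 + 1·10 + 5·8 + 1·9 = 191 ≡ 9.
  S_1 = Σ v_i α_i r_i = 12·8·11 + 7·5·0 + 1·3·10 + 5·10·8 + 1·11·9 = 1585 ≡ 12.
  α_i^2 mod 13 = [12, 12, 9, 9, 4].
  S_2 = Σ v_i α_i^2 r_i = 12·12·11 + 7·12·0 + 1·9·10 + 5·9·8 + 1·4·9 = 2070 ≡ 3.
  S = (9, 12, 3) ≠ 0, so r is not a codeword (an error is present).
Step 3: locate the error. For a single error e at position i, S_ℓ = v_i·e·α_i^ℓ, so α_err = S_1/S_0.
  S_0^{−1} = 9^{−1} = 3 (mod 13), so α_err = 12·3 = 36 ≡ 10 = α_4. Error position i = 4.
  Consistency check: S_2/S_1 = 3·12 = 36 ≡ 10 = α_err ✓ (single-error assumption holds).
Step 4: error magnitude e = S_0/v_4 = S_0·∏_{j≠4}(α_4 − α_j) = 9·8 = 72 ≡ 7 (mod 13).
Step 5: correct position 4: c_4 = r_4 − e = 8 − 7 ≡ 1 (mod 13). Hence c = [11, 0, 10, 1, 9].
  Check: interpolating c through the α_i gives m(x) = 12 + 8·x (degree < 2) with m(α_i) = c_i for every i, so c is indeed a codeword.


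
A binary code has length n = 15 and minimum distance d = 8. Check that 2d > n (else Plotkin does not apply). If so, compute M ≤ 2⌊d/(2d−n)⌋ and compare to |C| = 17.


Plotkin bound M ≤ 16; given |C| = 17 > bound (violated).

Check applicability: 2d = 16, n = 15.
2d − n = 1 > 0, so Plotkin applies.
Compute d/(2d−n) = 8/1 ≈ 8.0000.
⌊d/(2d−n)⌋ = 8.
Plotkin bound: M ≤ 2·8 = 16.
Given |C| = 17, check: VIOLATED.
This |C| is above the Plotkin bound, so no binary code with n = 15, d = 8 and 17 codewords exists.


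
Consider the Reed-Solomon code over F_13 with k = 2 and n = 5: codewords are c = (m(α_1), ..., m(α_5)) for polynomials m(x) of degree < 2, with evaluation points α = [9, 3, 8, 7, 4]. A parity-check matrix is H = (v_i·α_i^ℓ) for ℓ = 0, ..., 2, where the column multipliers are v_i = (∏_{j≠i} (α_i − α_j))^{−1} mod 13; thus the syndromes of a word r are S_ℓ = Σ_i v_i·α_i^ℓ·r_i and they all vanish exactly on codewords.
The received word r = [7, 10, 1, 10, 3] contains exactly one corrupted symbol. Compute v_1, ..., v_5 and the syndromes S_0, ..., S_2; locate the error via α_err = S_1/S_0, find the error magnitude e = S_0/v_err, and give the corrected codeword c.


S = (12, 6, 3), error at position 4, error magnitude e = 2, c = [7, 10, 1, 8, 3].

Step 1: column multipliers v_i = (∏_{j≠i}(α_i − α_j))^{−1} mod 13.
  i = 1 (α = 9): (9−3)(9−8)(9−7)(9−4) = 6·1·2·5 = 60 ≡ 8, so v_1 = 8^{−1} = 5 (mod 13).
  i = 2 (α = 3): (3−9)(3−8)(3−7)(3−4) = (−6)·(−5)·(−4)·(−1) = 120 ≡ 3, so v_2 = 3^{−1} = 9 (mod 13).
  i = 3 (α = 8): (8−9)(8−3)(8−7)(8−4) = (−1)·5·1·4 = −20 ≡ 6, so v_3 = 6^{−1} = 11 (mod 13).
  i = 4 (α = 7): (7−9)(7−3)(7−8)(7−4) = (−2)·4·(−1)·3 = 24 ≡ 11, so v_4 = 11^{−1} = 6 (mod 13).
  i = 5 (α = 4): (4−9)(4−3)(4−8)(4−7) = (−5)·1·(−4)·(−3) = −60 ≡ 5, so v_5 = 5^{−1} = 8 (mod 13).
  v = [5, 9, 11, 6, 8].
Step 2: syndromes of r = [7, 10, 1, 10, 3] (all sums mod 13).
  S_0 = Σ v_i r_i = 5·7 + 9·10 + 11·1 + 6·10 + 8·3 = 220 ≡ 12.
  S_1 = Σ v_i α_i r_i = 5·9·7 + 9·3·10 + 11·8·1 + 6·7·10 + 8·4·3 = 1189 ≡ 6.
  α_i^2 mod 13 = [3, 9, 12, 10, 3].
  S_2 = Σ v_i α_i^2 r_i = 5·3·7 + 9·9·10 + 11·12·1 + 6·10·10 + 8·3·3 = 1719 ≡ 3.
  S = (12, 6, 3) ≠ 0, so r is not a codeword (an error is present).
Step 3: locate the error. For a single error e at position i, S_ℓ = v_i·e·α_i^ℓ, so α_err = S_1/S_0.
  S_0^{−1} = 12^{−1} = 12 (mod 13), so α_err = 6·12 = 72 ≡ 7 = α_4. Error position i = 4.
  Consistency check: S_2/S_1 = 3·11 = 33 ≡ 7 = α_err ✓ (single-error assumption holds).
Step 4: error magnitude e = S_0/v_4 = S_0·∏_{j≠4}(α_4 − α_j) = 12·11 = 132 ≡ 2 (mod 13).
Step 5: correct position 4: c_4 = r_4 − e = 10 − 2 ≡ 8 (mod 13). Hence c = [7, 10, 1, 8, 3].
  Check: interpolating c through the α_i gives m(x) = 5 + 6·x (degree < 2) with m(α_i) = c_i for every i, so c is indeed a codeword.


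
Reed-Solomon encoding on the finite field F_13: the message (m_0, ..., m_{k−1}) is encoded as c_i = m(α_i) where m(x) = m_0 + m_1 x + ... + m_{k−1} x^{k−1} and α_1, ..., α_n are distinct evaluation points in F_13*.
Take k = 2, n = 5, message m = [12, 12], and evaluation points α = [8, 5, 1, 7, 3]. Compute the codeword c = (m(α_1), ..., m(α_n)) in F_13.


c = [4, 7, 11, 5, 9]

Message polynomial: m(x) = 12 + 12·x (mod 13).
For each evaluation point α_i, compute m(α_i) mod 13:
  α_1 = 8: Horner steps 12 → 4, so m(8) = 4.
  α_2 = 5: Horner steps 12 → 7, so m(5) = 7.
  α_3 = 1: Horner steps 12 → 11, so m(1) = 11.
  α_4 = 7: Horner steps 12 → 5, so m(7) = 5.
  α_5 = 3: Horner steps 12 → 9, so m(3) = 9.
Codeword c = [4, 7, 11, 5, 9] ∈ F_13^5.


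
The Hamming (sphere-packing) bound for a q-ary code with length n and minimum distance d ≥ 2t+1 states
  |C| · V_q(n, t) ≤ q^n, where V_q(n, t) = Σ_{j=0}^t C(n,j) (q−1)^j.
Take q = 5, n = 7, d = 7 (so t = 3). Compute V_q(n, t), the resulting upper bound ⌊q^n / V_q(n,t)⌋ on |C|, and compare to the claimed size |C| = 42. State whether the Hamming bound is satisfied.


V_q(n, t) = 2605, q^n = 78125, Hamming bound = 29, |C| = 42 > bound (violated).

Step 1: Compute V_q(n, t) = Σ_{j=0}^3 C(n, j) (q−1)^j.
  j = 0: C(7,0)·(4)^0 = 1·1 = 1.
  j = 1: C(7,1)·(4)^1 = 7·4 = 28.
  j = 2: C(7,2)·(4)^2 = 21·16 = 336.
  j = 3: C(7,3)·(4)^3 = 35·64 = 2240.
  V_q(n, t) = 1 + 28 + 336 + 2240 = 2605.
Step 2: q^n = 5^7 = 78125.
Step 3: Hamming bound ⌊q^n / V_q(n,t)⌋ = ⌊78125/2605⌋ = 29.
Step 4: Compare |C| = 42 to 29: violated.
The claimed |C| lies above the Hamming bound, so no 5-ary code of length 7 with d ≥ 7 can have 42 codewords.


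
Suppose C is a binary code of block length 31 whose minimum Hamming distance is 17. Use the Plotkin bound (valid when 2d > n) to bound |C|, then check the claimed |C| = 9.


Plotkin bound M ≤ 10; given |C| = 9 ≤ bound (satisfied).

Check applicability: 2d = 34, n = 31.
2d − n = 3 > 0, so Plotkin applies.
Compute d/(2d−n) = 17/3 ≈ 5.6667.
⌊d/(2d−n)⌋ = 5.
Plotkin bound: M ≤ 2·5 = 10.
Given |C| = 9, check: satisfied.
This |C| is below the Plotkin bound.


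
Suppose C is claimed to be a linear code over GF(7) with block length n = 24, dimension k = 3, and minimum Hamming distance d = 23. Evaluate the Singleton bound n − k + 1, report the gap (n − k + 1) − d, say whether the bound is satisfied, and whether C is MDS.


Singleton RHS = n − k + 1 = 22, slack = -1, bound violated (no such code; not MDS).

Singleton bound: d ≤ n − k + 1.
Here n = 24, k = 3, so n − k + 1 = 22.
Given d = 23, check d ≤ 22: NO.
Slack = (n − k + 1) − d = -1.
The slack is negative: d = 23 exceeds n − k + 1 = 22 by 1, so the Singleton bound is violated and no linear [24, 3, 23]_7 code can exist. In particular it is not MDS (MDS requires d = n − k + 1 exactly).
Description: the claimed parameters are [24, 3, 23]_7; such a code would be impossible (violates the Singleton bound).


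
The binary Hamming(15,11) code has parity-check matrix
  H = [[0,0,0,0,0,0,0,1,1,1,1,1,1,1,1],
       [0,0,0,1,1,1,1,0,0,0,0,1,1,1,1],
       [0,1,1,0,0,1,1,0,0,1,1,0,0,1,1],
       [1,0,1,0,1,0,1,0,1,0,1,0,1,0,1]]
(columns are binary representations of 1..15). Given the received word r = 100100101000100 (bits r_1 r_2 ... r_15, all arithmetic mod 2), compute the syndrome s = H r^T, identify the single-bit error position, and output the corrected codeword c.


s = (0, 1, 1, 0)^T, error position = 6, corrected codeword c = 100101101000100

Compute s = H r^T mod 2 one row at a time:
  s_1 = 0 + 1 + 0 + 0 + 0 + 1 + 0 + 0 = 2 ≡ 0 (mod 2).
  s_2 = 1 + 0 + 0 + 1 + 0 + 1 + 0 + 0 = 3 ≡ 1 (mod 2).
  s_3 = 0 + 0 + 0 + 1 + 0 + 0 + 0 + 0 = 1 ≡ 1 (mod 2).
  s_4 = 1 + 0 + 0 + 1 + 1 + 0 + 1 + 0 = 4 ≡ 0 (mod 2).
s = (0, 1, 1, 0)^T — this equals column 6 of H (binary 0110), so error is at position 6.
Correct: flip bit 6 of r = 100100101000100 to get c = 100101101000100.


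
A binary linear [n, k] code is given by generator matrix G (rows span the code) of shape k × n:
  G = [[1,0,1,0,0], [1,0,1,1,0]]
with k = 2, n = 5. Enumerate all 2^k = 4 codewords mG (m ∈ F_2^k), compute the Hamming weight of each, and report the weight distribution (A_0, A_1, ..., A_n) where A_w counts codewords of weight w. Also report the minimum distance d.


Weight distribution: A_0 = 1, A_1 = 1, A_2 = 1, A_3 = 1. Minimum distance d = 1.

Enumerate all 2^2 = 4 messages m ∈ F_2^2.
For each, compute codeword c = mG in F_2^5, then tally its weight.
  m = 00 → c = 00000, weight = 0.
  m = 10 → c = 10100, weight = 2.
  m = 01 → c = 10110, weight = 3.
  m = 11 → c = 00010, weight = 1.
Tally weights:
  weight 0: 1 codewords.
  weight 1: 1 codewords.
  weight 2: 1 codewords.
  weight 3: 1 codewords.
Minimum distance d = smallest w > 0 with A_w > 0 = 1.
Sanity: Σ A_w = 4 = 2^2 = 4 ✓.


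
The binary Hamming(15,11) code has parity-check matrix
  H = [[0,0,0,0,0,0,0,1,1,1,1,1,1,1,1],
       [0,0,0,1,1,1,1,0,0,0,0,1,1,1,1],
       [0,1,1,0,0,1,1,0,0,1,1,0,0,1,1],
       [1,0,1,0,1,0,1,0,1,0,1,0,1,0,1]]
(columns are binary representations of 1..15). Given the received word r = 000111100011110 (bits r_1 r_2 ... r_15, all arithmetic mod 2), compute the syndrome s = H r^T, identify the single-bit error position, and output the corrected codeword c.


s = (0, 1, 0, 0)^T, error position = 4, corrected codeword c = 000011100011110

Compute s = H r^T mod 2 one row at a time:
  s_1 = 0 + 0 + 0 + 1 + 1 + 1 + 1 + 0 = 4 ≡ 0 (mod 2).
  s_2 = 1 + 1 + 1 + 1 + 1 + 1 + 1 + 0 = 7 ≡ 1 (mod 2).
  s_3 = 0 + 0 + 1 + 1 + 0 + 1 + 1 + 0 = 4 ≡ 0 (mod 2).
  s_4 = 0 + 0 + 1 + 1 + 0 + 1 + 1 + 0 = 4 ≡ 0 (mod 2).
s = (0, 1, 0, 0)^T — this equals column 4 of H (binary 0100), so error is at position 4.
Correct: flip bit 4 of r = 000111100011110 to get c = 000011100011110.


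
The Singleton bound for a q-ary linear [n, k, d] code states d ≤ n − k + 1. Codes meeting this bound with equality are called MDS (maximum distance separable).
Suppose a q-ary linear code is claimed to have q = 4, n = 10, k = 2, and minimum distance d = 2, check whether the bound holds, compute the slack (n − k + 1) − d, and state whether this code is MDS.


Singleton RHS = n − k + 1 = 9, slack = 7, bound satisfied, not MDS.

Singleton bound: d ≤ n − k + 1.
Here n = 10, k = 2, so n − k + 1 = 9.
Given d = 2, check d ≤ 9: YES.
Slack = (n − k + 1) − d = 7.
The code is NOT MDS (slack = 7 > 0).
Description: the claimed parameters are [10, 2, 2]_4; such a code would be non-MDS.


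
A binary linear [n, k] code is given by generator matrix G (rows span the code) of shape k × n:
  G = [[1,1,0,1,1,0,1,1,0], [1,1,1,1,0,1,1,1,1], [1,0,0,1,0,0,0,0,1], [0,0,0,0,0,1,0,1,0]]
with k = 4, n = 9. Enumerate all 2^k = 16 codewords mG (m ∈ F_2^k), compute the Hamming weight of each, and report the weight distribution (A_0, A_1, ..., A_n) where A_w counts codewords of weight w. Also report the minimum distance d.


Weight distribution: A_0 = 1, A_2 = 1, A_3 = 2, A_4 = 2, A_5 = 6, A_6 = 3, A_8 = 1. Minimum distance d = 2.

Enumerate all 2^4 = 16 messages m ∈ F_2^4.
For each, compute codeword c = mG in F_2^9, then tally its weight.
  m = 0000 → c = 000000000, weight = 0.
  m = 1000 → c = 110110110, weight = 6.
  m = 0100 → c = 111101111, weight = 8.
  m = 1100 → c = 001011001, weight = 4.
  m = 0010 → c = 100100001, weight = 3.
  m = 1010 → c = 010010111, weight = 5.
  m = 0110 → c = 011001110, weight = 5.
  m = 1110 → c = 101111000, weight = 5.
  m = 0001 → c = 000001010, weight = 2.
  m = 1001 → c = 110111100, weight = 6.
  m = 0101 → c = 111100101, weight = 6.
  m = 1101 → c = 001010011, weight = 4.
  m = 0011 → c = 100101011, weight = 5.
  m = 1011 → c = 010011101, weight = 5.
  m = 0111 → c = 011000100, weight = 3.
  m = 1111 → c = 101110010, weight = 5.
Tally weights:
  weight 0: 1 codewords.
  weight 2: 1 codewords.
  weight 3: 2 codewords.
  weight 4: 2 codewords.
  weight 5: 6 codewords.
  weight 6: 3 codewords.
  weight 8: 1 codewords.
Minimum distance d = smallest w > 0 with A_w > 0 = 2.
Sanity: Σ A_w = 16 = 2^4 = 16 ✓.


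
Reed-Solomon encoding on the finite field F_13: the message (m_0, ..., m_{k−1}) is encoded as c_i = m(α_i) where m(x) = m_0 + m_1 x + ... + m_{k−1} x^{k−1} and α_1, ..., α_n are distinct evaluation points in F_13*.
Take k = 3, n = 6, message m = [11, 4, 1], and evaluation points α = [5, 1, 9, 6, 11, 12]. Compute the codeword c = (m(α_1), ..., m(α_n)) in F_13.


c = [4, 3, 11, 6, 7, 8]

Message polynomial: m(x) = 11 + 4·x + 1·x^2 (mod 13).
For each evaluation point α_i, compute m(α_i) mod 13:
  α_1 = 5: Horner steps 1 → 9 → 4, so m(5) = 4.
  α_2 = 1: Horner steps 1 → 5 → 3, so m(1) = 3.
  α_3 = 9: Horner steps 1 → 0 → 11, so m(9) = 11.
  α_4 = 6: Horner steps 1 → 10 → 6, so m(6) = 6.
  α_5 = 11: Horner steps 1 → 2 → 7, so m(11) = 7.
  α_6 = 12: Horner steps 1 → 3 → 8, so m(12) = 8.
Codeword c = [4, 3, 11, 6, 7, 8] ∈ F_13^6.


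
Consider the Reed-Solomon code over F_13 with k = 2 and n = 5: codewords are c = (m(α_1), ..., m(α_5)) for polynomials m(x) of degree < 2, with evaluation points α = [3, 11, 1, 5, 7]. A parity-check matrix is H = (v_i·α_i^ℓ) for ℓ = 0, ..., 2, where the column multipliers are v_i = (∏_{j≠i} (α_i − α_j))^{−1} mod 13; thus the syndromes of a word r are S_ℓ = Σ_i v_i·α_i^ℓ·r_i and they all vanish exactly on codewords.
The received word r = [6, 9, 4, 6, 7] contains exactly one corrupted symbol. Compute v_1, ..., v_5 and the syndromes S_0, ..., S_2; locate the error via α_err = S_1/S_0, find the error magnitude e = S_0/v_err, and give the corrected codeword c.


S = (7, 8, 11), error at position 1, error magnitude e = 1, c = [5, 9, 4, 6, 7].

Step 1: column multipliers v_i = (∏_{j≠i}(α_i − α_j))^{−1} mod 13.
  i = 1 (α = 3): (3−11)(3−1)(3−5)(3−7) = (−8)·2·(−2)·(−4) = −128 ≡ 2, so v_1 = 2^{−1} = 7 (mod 13).
  i = 2 (α = 11): (11−3)(11−1)(11−5)(11−7) = 8·10·6·4 = 1920 ≡ 9, so v_2 = 9^{−1} = 3 (mod 13).
  i = 3 (α = 1): (1−3)(1−11)(1−5)(1−7) = (−2)·(−10)·(−4)·(−6) = 480 ≡ 12, so v_3 = 12^{−1} = 12 (mod 13).
  i = 4 (α = 5): (5−3)(5−11)(5−1)(5−7) = 2·(−6)·4·(−2) = 96 ≡ 5, so v_4 = 5^{−1} = 8 (mod 13).
  i = 5 (α = 7): (7−3)(7−11)(7−1)(7−5) = 4·(−4)·6·2 = −192 ≡ 3, so v_5 = 3^{−1} = 9 (mod 13).
  v = [7, 3, 12, 8, 9].
Step 2: syndromes of r = [6, 9, 4, 6, 7] (all sums mod 13).
  S_0 = Σ v_i r_i = 7·6 + 3·9 + 12·4 + 8·6 + 9·7 = 228 ≡ 7.
  S_1 = Σ v_i α_i r_i = 7·3·6 + 3·11·9 + 12·1·4 + 8·5·6 + 9·7·7 = 1152 ≡ 8.
  α_i^2 mod 13 = [9, 4, 1, 12, 10].
  S_2 = Σ v_i α_i^2 r_i = 7·9·6 + 3·4·9 + 12·1·4 + 8·12·6 + 9·10·7 = 1740 ≡ 11.
  S = (7, 8, 11) ≠ 0, so r is not a codeword (an error is present).
Step 3: locate the error. For a single error e at position i, S_ℓ = v_i·e·α_i^ℓ, so α_err = S_1/S_0.
  S_0^{−1} = 7^{−1} = 2 (mod 13), so α_err = 8·2 = 16 ≡ 3 = α_1. Error position i = 1.
  Consistency check: S_2/S_1 = 11·5 = 55 ≡ 3 = α_err ✓ (single-error assumption holds).
Step 4: error magnitude e = S_0/v_1 = S_0·∏_{j≠1}(α_1 − α_j) = 7·2 = 14 ≡ 1 (mod 13).
Step 5: correct position 1: c_1 = r_1 − e = 6 − 1 ≡ 5 (mod 13). Hence c = [5, 9, 4, 6, 7].
  Check: interpolating c through the α_i gives m(x) = 10 + 7·x (degree < 2) with m(α_i) = c_i for every i, so c is indeed a codeword.


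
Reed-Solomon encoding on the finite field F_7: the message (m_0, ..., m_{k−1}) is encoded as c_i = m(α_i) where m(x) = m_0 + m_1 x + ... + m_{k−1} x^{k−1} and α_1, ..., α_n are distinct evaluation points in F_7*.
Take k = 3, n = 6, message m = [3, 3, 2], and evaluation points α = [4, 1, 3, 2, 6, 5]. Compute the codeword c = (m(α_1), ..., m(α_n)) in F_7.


c = [5, 1, 2, 3, 2, 5]

Message polynomial: m(x) = 3 + 3·x + 2·x^2 (mod 7).
For each evaluation point α_i, compute m(α_i) mod 7:
  α_1 = 4: Horner steps 2 → 4 → 5, so m(4) = 5.
  α_2 = 1: Horner steps 2 → 5 → 1, so m(1) = 1.
  α_3 = 3: Horner steps 2 → 2 → 2, so m(3) = 2.
  α_4 = 2: Horner steps 2 → 0 → 3, so m(2) = 3.
  α_5 = 6: Horner steps 2 → 1 → 2, so m(6) = 2.
  α_6 = 5: Horner steps 2 → 6 → 5, so m(5) = 5.
Codeword c = [5, 1, 2, 3, 2, 5] ∈ F_7^6.


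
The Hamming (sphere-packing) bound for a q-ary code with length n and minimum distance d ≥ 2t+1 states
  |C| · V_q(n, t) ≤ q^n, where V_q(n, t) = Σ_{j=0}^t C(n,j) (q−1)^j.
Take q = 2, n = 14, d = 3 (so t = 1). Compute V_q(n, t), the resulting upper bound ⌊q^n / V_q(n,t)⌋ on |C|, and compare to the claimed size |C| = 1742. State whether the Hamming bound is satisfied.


V_q(n, t) = 15, q^n = 16384, Hamming bound = 1092, |C| = 1742 > bound (violated).

Step 1: Compute V_q(n, t) = Σ_{j=0}^1 C(n, j) (q−1)^j.
  j = 0: C(14,0)·(1)^0 = 1·1 = 1.
  j = 1: C(14,1)·(1)^1 = 14·1 = 14.
  V_q(n, t) = 1 + 14 = 15.
Step 2: q^n = 2^14 = 16384.
Step 3: Hamming bound ⌊q^n / V_q(n,t)⌋ = ⌊16384/15⌋ = 1092.
Step 4: Compare |C| = 1742 to 1092: violated.
The claimed |C| lies above the Hamming bound, so no 2-ary code of length 14 with d ≥ 3 can have 1742 codewords.


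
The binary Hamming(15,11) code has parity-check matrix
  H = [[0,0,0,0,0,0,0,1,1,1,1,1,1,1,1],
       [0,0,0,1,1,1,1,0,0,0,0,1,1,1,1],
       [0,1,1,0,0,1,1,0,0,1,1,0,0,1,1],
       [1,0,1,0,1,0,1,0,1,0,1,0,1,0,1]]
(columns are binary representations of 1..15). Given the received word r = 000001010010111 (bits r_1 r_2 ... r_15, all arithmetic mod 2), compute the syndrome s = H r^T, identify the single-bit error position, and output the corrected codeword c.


s = (1, 0, 0, 1)^T, error position = 9, corrected codeword c = 000001011010111

Compute s = H r^T mod 2 one row at a time:
  s_1 = 1 + 0 + 0 + 1 + 0 + 1 + 1 + 1 = 5 ≡ 1 (mod 2).
  s_2 = 0 + 0 + 1 + 0 + 0 + 1 + 1 + 1 = 4 ≡ 0 (mod 2).
  s_3 = 0 + 0 + 1 + 0 + 0 + 1 + 1 + 1 = 4 ≡ 0 (mod 2).
  s_4 = 0 + 0 + 0 + 0 + 0 + 1 + 1 + 1 = 3 ≡ 1 (mod 2).
s = (1, 0, 0, 1)^T — this equals column 9 of H (binary 1001), so error is at position 9.
Correct: flip bit 9 of r = 000001010010111 to get c = 000001011010111.


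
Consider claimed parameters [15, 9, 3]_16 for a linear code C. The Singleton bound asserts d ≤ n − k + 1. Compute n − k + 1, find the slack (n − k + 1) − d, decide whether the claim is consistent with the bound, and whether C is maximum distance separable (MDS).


Singleton RHS = n − k + 1 = 7, slack = 4, bound satisfied, not MDS.

Singleton bound: d ≤ n − k + 1.
Here n = 15, k = 9, so n − k + 1 = 7.
Given d = 3, check d ≤ 7: YES.
Slack = (n − k + 1) − d = 4.
The code is NOT MDS (slack = 4 > 0).
Description: the claimed parameters are [15, 9, 3]_16; such a code would be non-MDS.


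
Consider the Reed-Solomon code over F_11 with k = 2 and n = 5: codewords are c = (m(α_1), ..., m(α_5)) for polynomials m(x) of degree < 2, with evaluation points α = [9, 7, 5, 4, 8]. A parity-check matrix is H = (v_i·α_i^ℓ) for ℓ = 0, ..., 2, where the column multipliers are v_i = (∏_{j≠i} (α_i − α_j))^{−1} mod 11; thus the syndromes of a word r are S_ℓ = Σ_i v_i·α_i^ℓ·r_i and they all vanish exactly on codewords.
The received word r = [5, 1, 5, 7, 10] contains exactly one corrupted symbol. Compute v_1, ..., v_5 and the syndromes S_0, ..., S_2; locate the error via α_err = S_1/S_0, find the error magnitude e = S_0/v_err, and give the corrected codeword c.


S = (9, 4, 3), error at position 1, error magnitude e = 8, c = [8, 1, 5, 7, 10].

Step 1: column multipliers v_i = (∏_{j≠i}(α_i − α_j))^{−1} mod 11.
  i = 1 (α = 9): (9−7)(9−5)(9−4)(9−8) = 2·4·5·1 = 40 ≡ 7, so v_1 = 7^{−1} = 8 (mod 11).
  i = 2 (α = 7): (7−9)(7−5)(7−4)(7−8) = (−2)·2·3·(−1) = 12 ≡ 1, so v_2 = 1^{−1} = 1 (mod 11).
  i = 3 (α = 5): (5−9)(5−7)(5−4)(5−8) = (−4)·(−2)·1·(−3) = −24 ≡ 9, so v_3 = 9^{−1} = 5 (mod 11).
  i = 4 (α = 4): (4−9)(4−7)(4−5)(4−8) = (−5)·(−3)·(−1)·(−4) = 60 ≡ 5, so v_4 = 5^{−1} = 9 (mod 11).
  i = 5 (α = 8): (8−9)(8−7)(8−5)(8−4) = (−1)·1·3·4 = −12 ≡ 10, so v_5 = 10^{−1} = 10 (mod 11).
  v = [8, 1, 5, 9, 10].
Step 2: syndromes of r = [5, 1, 5, 7, 10] (all sums mod 11).
  S_0 = Σ v_i r_i = 8·5 + 1·1 + 5·5 + 9·7 + 10·10 = 229 ≡ 9.
  S_1 = Σ v_i α_i r_i = 8·9·5 + 1·7·1 + 5·5·5 + 9·4·7 + 10·8·10 = 1544 ≡ 4.
  α_i^2 mod 11 = [4, 5, 3, 5, 9].
  S_2 = Σ v_i α_i^2 r_i = 8·4·5 + 1·5·1 + 5·3·5 + 9·5·7 + 10·9·10 = 1455 ≡ 3.
  S = (9, 4, 3) ≠ 0, so r is not a codeword (an error is present).
Step 3: locate the error. For a single error e at position i, S_ℓ = v_i·e·α_i^ℓ, so α_err = S_1/S_0.
  S_0^{−1} = 9^{−1} = 5 (mod 11), so α_err = 4·5 = 20 ≡ 9 = α_1. Error position i = 1.
  Consistency check: S_2/S_1 = 3·3 = 9 ≡ 9 = α_err ✓ (single-error assumption holds).
Step 4: error magnitude e = S_0/v_1 = S_0·∏_{j≠1}(α_1 − α_j) = 9·7 = 63 ≡ 8 (mod 11).
Step 5: correct position 1: c_1 = r_1 − e = 5 − 8 ≡ 8 (mod 11). Hence c = [8, 1, 5, 7, 10].
  Check: interpolating c through the α_i gives m(x) = 4 + 9·x (degree < 2) with m(α_i) = c_i for every i, so c is indeed a codeword.


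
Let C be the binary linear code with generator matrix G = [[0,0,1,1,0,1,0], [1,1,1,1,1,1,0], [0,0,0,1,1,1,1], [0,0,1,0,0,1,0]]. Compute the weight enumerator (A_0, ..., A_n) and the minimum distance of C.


Weight distribution: A_0 = 1, A_1 = 1, A_2 = 1, A_3 = 4, A_4 = 5, A_5 = 3, A_6 = 1. Minimum distance d = 1.

Enumerate all 2^4 = 16 messages m ∈ F_2^4.
For each, compute codeword c = mG in F_2^7, then tally its weight.
  m = 0000 → c = 0000000, weight = 0.
  m = 1000 → c = 0011010, weight = 3.
  m = 0100 → c = 1111110, weight = 6.
  m = 1100 → c = 1100100, weight = 3.
  m = 0010 → c = 0001111, weight = 4.
  m = 1010 → c = 0010101, weight = 3.
  m = 0110 → c = 1110001, weight = 4.
  m = 1110 → c = 1101011, weight = 5.
  m = 0001 → c = 0010010, weight = 2.
  m = 1001 → c = 0001000, weight = 1.
  m = 0101 → c = 1101100, weight = 4.
  m = 1101 → c = 1110110, weight = 5.
  m = 0011 → c = 0011101, weight = 4.
  m = 1011 → c = 0000111, weight = 3.
  m = 0111 → c = 1100011, weight = 4.
  m = 1111 → c = 1111001, weight = 5.
Tally weights:
  weight 0: 1 codewords.
  weight 1: 1 codewords.
  weight 2: 1 codewords.
  weight 3: 4 codewords.
  weight 4: 5 codewords.
  weight 5: 3 codewords.
  weight 6: 1 codewords.
Minimum distance d = smallest w > 0 with A_w > 0 = 1.
Sanity: Σ A_w = 16 = 2^4 = 16 ✓.


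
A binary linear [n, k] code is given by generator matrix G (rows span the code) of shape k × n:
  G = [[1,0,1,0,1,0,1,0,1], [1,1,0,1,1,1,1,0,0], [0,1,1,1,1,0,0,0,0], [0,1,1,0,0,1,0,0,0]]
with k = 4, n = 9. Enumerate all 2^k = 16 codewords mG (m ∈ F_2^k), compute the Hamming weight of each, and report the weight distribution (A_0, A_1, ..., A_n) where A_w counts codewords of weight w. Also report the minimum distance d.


Weight distribution: A_0 = 1, A_2 = 1, A_3 = 4, A_4 = 3, A_5 = 4, A_6 = 3. Minimum distance d = 2.

Enumerate all 2^4 = 16 messages m ∈ F_2^4.
For each, compute codeword c = mG in F_2^9, then tally its weight.
  m = 0000 → c = 000000000, weight = 0.
  m = 1000 → c = 101010101, weight = 5.
  m = 0100 → c = 110111100, weight = 6.
  m = 1100 → c = 011101001, weight = 5.
  m = 0010 → c = 011110000, weight = 4.
  m = 1010 → c = 110100101, weight = 5.
  m = 0110 → c = 101001100, weight = 4.
  m = 1110 → c = 000011001, weight = 3.
  m = 0001 → c = 011001000, weight = 3.
  m = 1001 → c = 110011101, weight = 6.
  m = 0101 → c = 101110100, weight = 5.
  m = 1101 → c = 000100001, weight = 2.
  m = 0011 → c = 000111000, weight = 3.
  m = 1011 → c = 101101101, weight = 6.
  m = 0111 → c = 110000100, weight = 3.
  m = 1111 → c = 011010001, weight = 4.
Tally weights:
  weight 0: 1 codewords.
  weight 2: 1 codewords.
  weight 3: 4 codewords.
  weight 4: 3 codewords.
  weight 5: 4 codewords.
  weight 6: 3 codewords.
Minimum distance d = smallest w > 0 with A_w > 0 = 2.
Sanity: Σ A_w = 16 = 2^4 = 16 ✓.


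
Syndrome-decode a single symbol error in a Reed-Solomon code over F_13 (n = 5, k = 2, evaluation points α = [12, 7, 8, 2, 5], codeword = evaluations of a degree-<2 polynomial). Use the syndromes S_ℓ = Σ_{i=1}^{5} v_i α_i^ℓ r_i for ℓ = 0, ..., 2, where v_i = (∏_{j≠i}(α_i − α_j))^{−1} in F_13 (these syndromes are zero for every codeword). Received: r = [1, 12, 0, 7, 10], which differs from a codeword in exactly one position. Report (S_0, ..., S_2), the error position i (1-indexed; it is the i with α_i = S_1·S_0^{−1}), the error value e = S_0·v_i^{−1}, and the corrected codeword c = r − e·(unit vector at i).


S = (4, 9, 4), error at position 1, error magnitude e = 10, c = [4, 12, 0, 7, 10].

Step 1: column multipliers v_i = (∏_{j≠i}(α_i − α_j))^{−1} mod 13.
  i = 1 (α = 12): (12−7)(12−8)(12−2)(12−5) = 5·4·10·7 = 1400 ≡ 9, so v_1 = 9^{−1} = 3 (mod 13).
  i = 2 (α = 7): (7−12)(7−8)(7−2)(7−5) = (−5)·(−1)·5·2 = 50 ≡ 11, so v_2 = 11^{−1} = 6 (mod 13).
  i = 3 (α = 8): (8−12)(8−7)(8−2)(8−5) = (−4)·1·6·3 = −72 ≡ 6, so v_3 = 6^{−1} = 11 (mod 13).
  i = 4 (α = 2): (2−12)(2−7)(2−8)(2−5) = (−10)·(−5)·(−6)·(−3) = 900 ≡ 3, so v_4 = 3^{−1} = 9 (mod 13).
  i = 5 (α = 5): (5−12)(5−7)(5−8)(5−2) = (−7)·(−2)·(−3)·3 = −126 ≡ 4, so v_5 = 4^{−1} = 10 (mod 13).
  v = [3, 6, 11, 9, 10].
Step 2: syndromes of r = [1, 12, 0, 7, 10] (all sums mod 13).
  S_0 = Σ v_i r_i = 3·1 + 6·12 + 11·0 + 9·7 + 10·10 = 238 ≡ 4.
  S_1 = Σ v_i α_i r_i = 3·12·1 + 6·7·12 + 11·8·0 + 9·2·7 + 10·5·10 = 1166 ≡ 9.
  α_i^2 mod 13 = [1, 10, 12, 4, 12].
  S_2 = Σ v_i α_i^2 r_i = 3·1·1 + 6·10·12 + 11·12·0 + 9·4·7 + 10·12·10 = 2175 ≡ 4.
  S = (4, 9, 4) ≠ 0, so r is not a codeword (an error is present).
Step 3: locate the error. For a single error e at position i, S_ℓ = v_i·e·α_i^ℓ, so α_err = S_1/S_0.
  S_0^{−1} = 4^{−1} = 10 (mod 13), so α_err = 9·10 = 90 ≡ 12 = α_1. Error position i = 1.
  Consistency check: S_2/S_1 = 4·3 = 12 ≡ 12 = α_err ✓ (single-error assumption holds).
Step 4: error magnitude e = S_0/v_1 = S_0·∏_{j≠1}(α_1 − α_j) = 4·9 = 36 ≡ 10 (mod 13).
Step 5: correct position 1: c_1 = r_1 − e = 1 − 10 ≡ 4 (mod 13). Hence c = [4, 12, 0, 7, 10].
  Check: interpolating c through the α_i gives m(x) = 5 + 1·x (degree < 2) with m(α_i) = c_i for every i, so c is indeed a codeword.


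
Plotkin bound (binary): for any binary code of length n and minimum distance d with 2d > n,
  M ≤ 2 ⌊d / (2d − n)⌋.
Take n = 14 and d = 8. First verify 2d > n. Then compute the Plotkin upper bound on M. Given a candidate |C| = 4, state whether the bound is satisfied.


Plotkin bound M ≤ 8; given |C| = 4 ≤ bound (satisfied).

Check applicability: 2d = 16, n = 14.
2d − n = 2 > 0, so Plotkin applies.
Compute d/(2d−n) = 8/2 ≈ 4.0000.
⌊d/(2d−n)⌋ = 4.
Plotkin bound: M ≤ 2·4 = 8.
Given |C| = 4, check: satisfied.
This |C| is below the Plotkin bound.


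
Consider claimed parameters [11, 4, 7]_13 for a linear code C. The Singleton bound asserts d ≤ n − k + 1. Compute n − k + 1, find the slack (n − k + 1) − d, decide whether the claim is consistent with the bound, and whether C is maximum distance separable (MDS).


Singleton RHS = n − k + 1 = 8, slack = 1, bound satisfied, not MDS.

Singleton bound: d ≤ n − k + 1.
Here n = 11, k = 4, so n − k + 1 = 8.
Given d = 7, check d ≤ 8: YES.
Slack = (n − k + 1) − d = 1.
The code is NOT MDS (slack = 1 > 0).
Description: the claimed parameters are [11, 4, 7]_13; such a code would be non-MDS.


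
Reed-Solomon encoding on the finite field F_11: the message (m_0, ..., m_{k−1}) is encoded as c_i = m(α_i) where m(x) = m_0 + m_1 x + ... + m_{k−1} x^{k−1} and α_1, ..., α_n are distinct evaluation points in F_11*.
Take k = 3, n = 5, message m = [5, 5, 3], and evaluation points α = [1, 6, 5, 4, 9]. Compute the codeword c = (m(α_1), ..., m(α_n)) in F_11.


c = [2, 0, 6, 7, 7]

Message polynomial: m(x) = 5 + 5·x + 3·x^2 (mod 11).
For each evaluation point α_i, compute m(α_i) mod 11:
  α_1 = 1: Horner steps 3 → 8 → 2, so m(1) = 2.
  α_2 = 6: Horner steps 3 → 1 → 0, so m(6) = 0.
  α_3 = 5: Horner steps 3 → 9 → 6, so m(5) = 6.
  α_4 = 4: Horner steps 3 → 6 → 7, so m(4) = 7.
  α_5 = 9: Horner steps 3 → 10 → 7, so m(9) = 7.
Codeword c = [2, 0, 6, 7, 7] ∈ F_11^5.
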